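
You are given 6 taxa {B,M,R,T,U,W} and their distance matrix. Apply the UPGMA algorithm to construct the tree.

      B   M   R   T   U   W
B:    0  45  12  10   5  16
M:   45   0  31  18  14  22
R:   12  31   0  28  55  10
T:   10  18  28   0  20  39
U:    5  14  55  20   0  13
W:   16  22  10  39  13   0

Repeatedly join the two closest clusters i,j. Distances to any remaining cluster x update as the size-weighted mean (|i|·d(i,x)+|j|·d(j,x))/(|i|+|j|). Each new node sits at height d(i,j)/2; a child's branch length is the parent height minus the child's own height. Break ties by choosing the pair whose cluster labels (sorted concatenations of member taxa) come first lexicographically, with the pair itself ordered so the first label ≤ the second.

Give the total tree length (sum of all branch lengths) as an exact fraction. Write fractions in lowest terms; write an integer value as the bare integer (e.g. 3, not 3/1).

1. join B+U (d=5) ⇒ BU; edges |B|=5/2, |U|=5/2
  updated: d(BU,M)=59/2, d(BU,R)=67/2, d(BU,T)=15, d(BU,W)=29/2
2. join R+W (d=10) ⇒ RW; edges |R|=5, |W|=5
  updated: d(BU,RW)=24, d(M,RW)=53/2, d(RW,T)=67/2
3. join BU+T (d=15) ⇒ BTU; edges |BU|=5, |T|=15/2
  updated: d(BTU,M)=77/3, d(BTU,RW)=163/6
4. join BTU+M (d=77/3) ⇒ BMTU; edges |BTU|=16/3, |M|=77/6
  updated: d(BMTU,RW)=27
5. join BMTU+RW (d=27) ⇒ BMRTUW; edges |BMTU|=2/3, |RW|=17/2
final tree: ((((B:5/2,U:5/2):5,T:15/2):16/3,M:77/6):2/3,(R:5,W:5):17/2)
total length: 329/6

329/6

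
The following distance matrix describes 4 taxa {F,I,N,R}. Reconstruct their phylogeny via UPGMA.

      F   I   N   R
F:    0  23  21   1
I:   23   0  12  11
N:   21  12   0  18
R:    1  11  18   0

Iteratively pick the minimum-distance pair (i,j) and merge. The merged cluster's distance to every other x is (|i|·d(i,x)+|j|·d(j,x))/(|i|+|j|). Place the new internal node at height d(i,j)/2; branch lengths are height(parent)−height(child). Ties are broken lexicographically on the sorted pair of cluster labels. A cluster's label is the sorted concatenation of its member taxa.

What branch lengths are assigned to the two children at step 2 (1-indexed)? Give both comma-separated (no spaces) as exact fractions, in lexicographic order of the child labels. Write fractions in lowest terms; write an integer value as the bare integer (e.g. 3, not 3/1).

6,6

step 1: merge (F,R) at d=1; branch lengths F→1/2, R→1/2; new cluster FR
  updated: d(FR,I)=17, d(FR,N)=39/2
step 2: merge (I,N) at d=12; branch lengths I→6, N→6; new cluster IN
  updated: d(FR,IN)=73/4
step 3: merge (FR,IN) at d=73/4; branch lengths FR→69/8, IN→25/8; new cluster FINR
final tree: ((F:1/2,R:1/2):69/8,(I:6,N:6):25/8)
total length: 99/4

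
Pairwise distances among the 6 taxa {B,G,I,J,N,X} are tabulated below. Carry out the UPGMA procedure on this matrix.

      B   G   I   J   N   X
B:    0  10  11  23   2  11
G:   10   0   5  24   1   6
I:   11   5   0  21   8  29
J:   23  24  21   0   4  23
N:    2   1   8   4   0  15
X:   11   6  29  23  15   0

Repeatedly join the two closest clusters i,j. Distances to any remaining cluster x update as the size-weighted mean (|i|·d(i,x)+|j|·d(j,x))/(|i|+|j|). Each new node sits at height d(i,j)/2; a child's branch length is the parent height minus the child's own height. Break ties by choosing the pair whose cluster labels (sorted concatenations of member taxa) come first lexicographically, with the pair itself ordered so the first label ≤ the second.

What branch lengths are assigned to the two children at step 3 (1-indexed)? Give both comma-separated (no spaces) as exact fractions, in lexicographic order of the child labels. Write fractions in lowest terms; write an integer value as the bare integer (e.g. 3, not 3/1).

1,4

1. join G+N (d=1) ⇒ GN; edges |G|=1/2, |N|=1/2
  updated: d(B,GN)=6, d(GN,I)=13/2, d(GN,J)=14, d(GN,X)=21/2
2. join B+GN (d=6) ⇒ BGN; edges |B|=3, |GN|=5/2
  updated: d(BGN,I)=8, d(BGN,J)=17, d(BGN,X)=32/3
3. join BGN+I (d=8) ⇒ BGIN; edges |BGN|=1, |I|=4
  updated: d(BGIN,J)=18, d(BGIN,X)=61/4
4. join BGIN+X (d=61/4) ⇒ BGINX; edges |BGIN|=29/8, |X|=61/8
  updated: d(BGINX,J)=19
5. join BGINX+J (d=19) ⇒ BGIJNX; edges |BGINX|=15/8, |J|=19/2
final tree: ((((B:3,(G:1/2,N:1/2):5/2):1,I:4):29/8,X:61/8):15/8,J:19/2)
total length: 273/8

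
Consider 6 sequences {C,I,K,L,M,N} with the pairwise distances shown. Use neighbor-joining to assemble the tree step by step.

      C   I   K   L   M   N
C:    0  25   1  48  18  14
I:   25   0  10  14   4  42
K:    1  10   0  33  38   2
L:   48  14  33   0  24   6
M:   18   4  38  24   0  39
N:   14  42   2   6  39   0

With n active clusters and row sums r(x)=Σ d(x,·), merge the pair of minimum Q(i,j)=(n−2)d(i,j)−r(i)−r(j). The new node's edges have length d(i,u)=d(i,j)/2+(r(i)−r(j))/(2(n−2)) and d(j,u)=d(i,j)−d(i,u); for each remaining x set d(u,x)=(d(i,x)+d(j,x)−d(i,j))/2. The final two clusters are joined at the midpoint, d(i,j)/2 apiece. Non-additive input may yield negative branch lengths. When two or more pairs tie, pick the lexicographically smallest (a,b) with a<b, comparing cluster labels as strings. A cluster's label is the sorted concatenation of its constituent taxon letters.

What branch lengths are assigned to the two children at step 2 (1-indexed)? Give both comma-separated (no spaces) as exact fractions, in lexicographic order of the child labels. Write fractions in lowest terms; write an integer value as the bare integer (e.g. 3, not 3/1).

step 1: merge (L,N) at d=6, Q=-204; branch lengths L→23/4, N→1/4; new cluster LN
  updated: d(C,LN)=28, d(I,LN)=25, d(K,LN)=29/2, d(LN,M)=57/2
step 2: merge (I,M) at d=4, Q=-281/2; branch lengths I→-25/12, M→73/12; new cluster IM
  updated: d(C,IM)=39/2, d(IM,K)=22, d(IM,LN)=99/4
step 3: merge (C,K) at d=1, Q=-84; branch lengths C→13/4, K→-9/4; new cluster CK
  updated: d(CK,IM)=81/4, d(CK,LN)=83/4
step 4: merge (CK,IM) at d=81/4, Q=-263/4; branch lengths CK→65/8, IM→97/8; new cluster CIKM
  updated: d(CIKM,LN)=101/8
step 5: merge (CIKM,LN) at d=101/8; branch lengths CIKM→101/16, LN→101/16; new cluster CIKLMN
final tree: (((C:13/4,K:-9/4):65/8,(I:-25/12,M:73/12):97/8):101/16,(L:23/4,N:1/4):101/16)
total length: 351/8

-25/12,73/12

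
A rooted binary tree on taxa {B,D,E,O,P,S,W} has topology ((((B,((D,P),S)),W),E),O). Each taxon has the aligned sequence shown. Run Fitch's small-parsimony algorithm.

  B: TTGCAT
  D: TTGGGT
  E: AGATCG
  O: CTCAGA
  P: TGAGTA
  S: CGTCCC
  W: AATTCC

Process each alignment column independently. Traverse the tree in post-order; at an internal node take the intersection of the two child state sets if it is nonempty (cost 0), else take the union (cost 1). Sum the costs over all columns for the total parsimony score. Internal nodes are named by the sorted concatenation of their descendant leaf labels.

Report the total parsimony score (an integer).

[col 0] DP: children D:{T}, P:{T} ∩→ {T}; cost 0
[col 0] DPS: children DP:{T}, S:{C} ∪→ {C,T}; cost 1
[col 0] BDPS: children B:{T}, DPS:{C,T} ∩→ {T}; cost 0
[col 0] BDPSW: children BDPS:{T}, W:{A} ∪→ {A,T}; cost 1
[col 0] BDEPSW: children BDPSW:{A,T}, E:{A} ∩→ {A}; cost 0
[col 0] BDEOPSW: children BDEPSW:{A}, O:{C} ∪→ {A,C}; cost 1
[col 1] DP: children D:{T}, P:{G} ∪→ {G,T}; cost 1
[col 1] DPS: children DP:{G,T}, S:{G} ∩→ {G}; cost 0
[col 1] BDPS: children B:{T}, DPS:{G} ∪→ {G,T}; cost 1
[col 1] BDPSW: children BDPS:{G,T}, W:{A} ∪→ {A,G,T}; cost 1
[col 1] BDEPSW: children BDPSW:{A,G,T}, E:{G} ∩→ {G}; cost 0
[col 1] BDEOPSW: children BDEPSW:{G}, O:{T} ∪→ {G,T}; cost 1
[col 2] DP: children D:{G}, P:{A} ∪→ {A,G}; cost 1
[col 2] DPS: children DP:{A,G}, S:{T} ∪→ {A,G,T}; cost 1
[col 2] BDPS: children B:{G}, DPS:{A,G,T} ∩→ {G}; cost 0
[col 2] BDPSW: children BDPS:{G}, W:{T} ∪→ {G,T}; cost 1
[col 2] BDEPSW: children BDPSW:{G,T}, E:{A} ∪→ {A,G,T}; cost 1
[col 2] BDEOPSW: children BDEPSW:{A,G,T}, O:{C} ∪→ {A,C,G,T}; cost 1
[col 3] DP: children D:{G}, P:{G} ∩→ {G}; cost 0
[col 3] DPS: children DP:{G}, S:{C} ∪→ {C,G}; cost 1
[col 3] BDPS: children B:{C}, DPS:{C,G} ∩→ {C}; cost 0
[col 3] BDPSW: children BDPS:{C}, W:{T} ∪→ {C,T}; cost 1
[col 3] BDEPSW: children BDPSW:{C,T}, E:{T} ∩→ {T}; cost 0
[col 3] BDEOPSW: children BDEPSW:{T}, O:{A} ∪→ {A,T}; cost 1
[col 4] DP: children D:{G}, P:{T} ∪→ {G,T}; cost 1
[col 4] DPS: children DP:{G,T}, S:{C} ∪→ {C,G,T}; cost 1
[col 4] BDPS: children B:{A}, DPS:{C,G,T} ∪→ {A,C,G,T}; cost 1
[col 4] BDPSW: children BDPS:{A,C,G,T}, W:{C} ∩→ {C}; cost 0
[col 4] BDEPSW: children BDPSW:{C}, E:{C} ∩→ {C}; cost 0
[col 4] BDEOPSW: children BDEPSW:{C}, O:{G} ∪→ {C,G}; cost 1
[col 5] DP: children D:{T}, P:{A} ∪→ {A,T}; cost 1
[col 5] DPS: children DP:{A,T}, S:{C} ∪→ {A,C,T}; cost 1
[col 5] BDPS: children B:{T}, DPS:{A,C,T} ∩→ {T}; cost 0
[col 5] BDPSW: children BDPS:{T}, W:{C} ∪→ {C,T}; cost 1
[col 5] BDEPSW: children BDPSW:{C,T}, E:{G} ∪→ {C,G,T}; cost 1
[col 5] BDEOPSW: children BDEPSW:{C,G,T}, O:{A} ∪→ {A,C,G,T}; cost 1
per-site changes: [3, 4, 5, 3, 4, 5]; total = 24

24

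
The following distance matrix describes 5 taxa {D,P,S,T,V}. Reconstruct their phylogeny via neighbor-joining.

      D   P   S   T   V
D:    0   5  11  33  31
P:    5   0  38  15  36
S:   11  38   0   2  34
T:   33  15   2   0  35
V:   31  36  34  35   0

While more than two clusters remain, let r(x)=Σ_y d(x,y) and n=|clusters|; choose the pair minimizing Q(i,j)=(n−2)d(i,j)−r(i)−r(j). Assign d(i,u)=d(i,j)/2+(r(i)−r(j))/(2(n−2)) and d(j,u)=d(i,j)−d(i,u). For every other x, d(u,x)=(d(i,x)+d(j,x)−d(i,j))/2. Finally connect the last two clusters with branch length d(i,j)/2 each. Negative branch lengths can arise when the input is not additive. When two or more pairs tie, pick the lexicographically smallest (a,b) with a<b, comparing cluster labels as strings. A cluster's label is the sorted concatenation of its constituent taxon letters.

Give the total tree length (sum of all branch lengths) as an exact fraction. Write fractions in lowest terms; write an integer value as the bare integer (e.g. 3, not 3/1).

397/8

step 1: merge (S,T) at d=2, Q=-164; branch lengths S→1, T→1; new cluster ST
  updated: d(D,ST)=21, d(P,ST)=51/2, d(ST,V)=67/2
step 2: merge (D,P) at d=5, Q=-227/2; branch lengths D→1/8, P→39/8; new cluster DP
  updated: d(DP,ST)=83/4, d(DP,V)=31
step 3: merge (DP,ST) at d=83/4, Q=-341/4; branch lengths DP→73/8, ST→93/8; new cluster DPST
  updated: d(DPST,V)=175/8
step 4: merge (DPST,V) at d=175/8; branch lengths DPST→175/16, V→175/16; new cluster DPSTV
final tree: (((D:1/8,P:39/8):73/8,(S:1,T:1):93/8):175/16,V:175/16)
total length: 397/8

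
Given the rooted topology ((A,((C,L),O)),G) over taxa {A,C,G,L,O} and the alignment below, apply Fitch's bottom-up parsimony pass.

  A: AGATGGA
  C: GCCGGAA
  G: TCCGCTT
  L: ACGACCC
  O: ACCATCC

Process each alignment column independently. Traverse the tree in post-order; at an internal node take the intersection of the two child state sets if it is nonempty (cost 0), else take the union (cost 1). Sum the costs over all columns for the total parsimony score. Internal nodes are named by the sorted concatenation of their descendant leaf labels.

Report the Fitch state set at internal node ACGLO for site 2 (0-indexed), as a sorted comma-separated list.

C

CL@0: {G} ∪ {A} = {A,G} (union, +1)
CLO@0: {A,G} ∩ {A} = {A} (intersection, +0)
ACLO@0: {A} ∩ {A} = {A} (intersection, +0)
ACGLO@0: {A} ∪ {T} = {A,T} (union, +1)
CL@1: {C} ∩ {C} = {C} (intersection, +0)
CLO@1: {C} ∩ {C} = {C} (intersection, +0)
ACLO@1: {G} ∪ {C} = {C,G} (union, +1)
ACGLO@1: {C,G} ∩ {C} = {C} (intersection, +0)
CL@2: {C} ∪ {G} = {C,G} (union, +1)
CLO@2: {C,G} ∩ {C} = {C} (intersection, +0)
ACLO@2: {A} ∪ {C} = {A,C} (union, +1)
ACGLO@2: {A,C} ∩ {C} = {C} (intersection, +0)
CL@3: {G} ∪ {A} = {A,G} (union, +1)
CLO@3: {A,G} ∩ {A} = {A} (intersection, +0)
ACLO@3: {T} ∪ {A} = {A,T} (union, +1)
ACGLO@3: {A,T} ∪ {G} = {A,G,T} (union, +1)
CL@4: {G} ∪ {C} = {C,G} (union, +1)
CLO@4: {C,G} ∪ {T} = {C,G,T} (union, +1)
ACLO@4: {G} ∩ {C,G,T} = {G} (intersection, +0)
ACGLO@4: {G} ∪ {C} = {C,G} (union, +1)
CL@5: {A} ∪ {C} = {A,C} (union, +1)
CLO@5: {A,C} ∩ {C} = {C} (intersection, +0)
ACLO@5: {G} ∪ {C} = {C,G} (union, +1)
ACGLO@5: {C,G} ∪ {T} = {C,G,T} (union, +1)
CL@6: {A} ∪ {C} = {A,C} (union, +1)
CLO@6: {A,C} ∩ {C} = {C} (intersection, +0)
ACLO@6: {A} ∪ {C} = {A,C} (union, +1)
ACGLO@6: {A,C} ∪ {T} = {A,C,T} (union, +1)
per-site changes: [2, 1, 2, 3, 3, 3, 3]; total = 17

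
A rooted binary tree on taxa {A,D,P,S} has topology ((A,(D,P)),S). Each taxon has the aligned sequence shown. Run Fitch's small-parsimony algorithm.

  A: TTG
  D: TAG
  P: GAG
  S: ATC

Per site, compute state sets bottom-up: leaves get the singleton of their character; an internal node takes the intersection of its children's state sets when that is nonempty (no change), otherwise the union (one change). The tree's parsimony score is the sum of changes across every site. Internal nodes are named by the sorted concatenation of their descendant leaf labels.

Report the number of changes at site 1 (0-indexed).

1

site 0, node DP: D={T} ∪ P={G} → {G,T} (+1)
site 0, node ADP: A={T} ∩ DP={G,T} → {T} (+0)
site 0, node ADPS: ADP={T} ∪ S={A} → {A,T} (+1)
site 1, node DP: D={A} ∩ P={A} → {A} (+0)
site 1, node ADP: A={T} ∪ DP={A} → {A,T} (+1)
site 1, node ADPS: ADP={A,T} ∩ S={T} → {T} (+0)
site 2, node DP: D={G} ∩ P={G} → {G} (+0)
site 2, node ADP: A={G} ∩ DP={G} → {G} (+0)
site 2, node ADPS: ADP={G} ∪ S={C} → {C,G} (+1)
per-site changes: [2, 1, 1]; total = 4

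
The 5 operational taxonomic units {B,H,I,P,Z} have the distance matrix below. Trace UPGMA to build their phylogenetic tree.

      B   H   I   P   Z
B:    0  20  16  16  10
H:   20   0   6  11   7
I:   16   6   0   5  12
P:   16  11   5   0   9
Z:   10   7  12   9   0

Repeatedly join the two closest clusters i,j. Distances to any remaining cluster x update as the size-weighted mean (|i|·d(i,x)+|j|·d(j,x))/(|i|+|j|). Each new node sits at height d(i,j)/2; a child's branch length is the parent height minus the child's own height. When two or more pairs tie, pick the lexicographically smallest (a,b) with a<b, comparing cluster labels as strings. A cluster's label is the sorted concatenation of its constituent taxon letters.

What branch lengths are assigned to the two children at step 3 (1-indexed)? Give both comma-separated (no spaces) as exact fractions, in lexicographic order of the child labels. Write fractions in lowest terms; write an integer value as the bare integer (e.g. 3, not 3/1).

step 1: merge (I,P) at d=5; branch lengths I→5/2, P→5/2; new cluster IP
  updated: d(B,IP)=16, d(H,IP)=17/2, d(IP,Z)=21/2
step 2: merge (H,Z) at d=7; branch lengths H→7/2, Z→7/2; new cluster HZ
  updated: d(B,HZ)=15, d(HZ,IP)=19/2
step 3: merge (HZ,IP) at d=19/2; branch lengths HZ→5/4, IP→9/4; new cluster HIPZ
  updated: d(B,HIPZ)=31/2
step 4: merge (B,HIPZ) at d=31/2; branch lengths B→31/4, HIPZ→3; new cluster BHIPZ
final tree: (B:31/4,((H:7/2,Z:7/2):5/4,(I:5/2,P:5/2):9/4):3)
total length: 105/4

5/4,9/4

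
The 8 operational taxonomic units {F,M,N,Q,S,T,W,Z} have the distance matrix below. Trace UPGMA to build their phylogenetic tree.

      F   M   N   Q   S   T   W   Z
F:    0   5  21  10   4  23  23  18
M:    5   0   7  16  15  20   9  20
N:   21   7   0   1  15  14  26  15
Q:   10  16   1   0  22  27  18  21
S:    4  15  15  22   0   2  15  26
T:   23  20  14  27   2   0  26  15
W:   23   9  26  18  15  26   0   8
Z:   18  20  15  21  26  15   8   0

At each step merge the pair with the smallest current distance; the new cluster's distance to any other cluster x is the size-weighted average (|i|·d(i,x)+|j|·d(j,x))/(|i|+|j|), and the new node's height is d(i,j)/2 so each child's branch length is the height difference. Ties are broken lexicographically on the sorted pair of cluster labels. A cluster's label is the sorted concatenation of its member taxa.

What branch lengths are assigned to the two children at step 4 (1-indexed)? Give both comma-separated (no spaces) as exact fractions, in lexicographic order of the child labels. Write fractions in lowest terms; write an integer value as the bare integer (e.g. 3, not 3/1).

4,4

iteration 1: select N,Q (d=1); attach at lengths (1/2, 1/2); label the merged cluster NQ
  updated: d(F,NQ)=31/2, d(M,NQ)=23/2, d(NQ,S)=37/2, d(NQ,T)=41/2, d(NQ,W)=22, d(NQ,Z)=18
iteration 2: select S,T (d=2); attach at lengths (1, 1); label the merged cluster ST
  updated: d(F,ST)=27/2, d(M,ST)=35/2, d(NQ,ST)=39/2, d(ST,W)=41/2, d(ST,Z)=41/2
iteration 3: select F,M (d=5); attach at lengths (5/2, 5/2); label the merged cluster FM
  updated: d(FM,NQ)=27/2, d(FM,ST)=31/2, d(FM,W)=16, d(FM,Z)=19
iteration 4: select W,Z (d=8); attach at lengths (4, 4); label the merged cluster WZ
  updated: d(FM,WZ)=35/2, d(NQ,WZ)=20, d(ST,WZ)=41/2
iteration 5: select FM,NQ (d=27/2); attach at lengths (17/4, 25/4); label the merged cluster FMNQ
  updated: d(FMNQ,ST)=35/2, d(FMNQ,WZ)=75/4
iteration 6: select FMNQ,ST (d=35/2); attach at lengths (2, 31/4); label the merged cluster FMNQST
  updated: d(FMNQST,WZ)=58/3
iteration 7: select FMNQST,WZ (d=58/3); attach at lengths (11/12, 17/3); label the merged cluster FMNQSTWZ
final tree: ((((F:5/2,M:5/2):17/4,(N:1/2,Q:1/2):25/4):2,(S:1,T:1):31/4):11/12,(W:4,Z:4):17/3)
total length: 257/6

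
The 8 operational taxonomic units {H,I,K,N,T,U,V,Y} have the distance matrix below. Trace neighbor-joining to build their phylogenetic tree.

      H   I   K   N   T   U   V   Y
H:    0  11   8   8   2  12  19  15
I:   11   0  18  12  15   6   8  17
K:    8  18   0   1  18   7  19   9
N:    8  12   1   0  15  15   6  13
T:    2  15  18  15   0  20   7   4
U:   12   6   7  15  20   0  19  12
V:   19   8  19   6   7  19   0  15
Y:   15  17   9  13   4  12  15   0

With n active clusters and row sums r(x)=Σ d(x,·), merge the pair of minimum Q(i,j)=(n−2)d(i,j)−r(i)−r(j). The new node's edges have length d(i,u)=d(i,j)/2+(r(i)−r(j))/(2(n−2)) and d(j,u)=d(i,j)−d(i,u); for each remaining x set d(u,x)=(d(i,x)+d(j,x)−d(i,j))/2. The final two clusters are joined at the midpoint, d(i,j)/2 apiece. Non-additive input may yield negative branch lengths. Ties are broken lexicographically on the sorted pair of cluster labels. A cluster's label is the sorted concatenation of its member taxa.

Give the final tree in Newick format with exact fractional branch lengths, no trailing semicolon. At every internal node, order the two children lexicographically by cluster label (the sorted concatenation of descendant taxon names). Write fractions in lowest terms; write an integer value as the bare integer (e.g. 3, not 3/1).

step 1: merge (H,T) at d=2, Q=-144; branch lengths H→1/2, T→3/2; new cluster HT
  updated: d(HT,I)=12, d(HT,K)=12, d(HT,N)=21/2, d(HT,U)=15, d(HT,V)=12, d(HT,Y)=17/2
step 2: merge (K,N) at d=1, Q=-237/2; branch lengths K→27/20, N→-7/20; new cluster KN
  updated: d(HT,KN)=43/4, d(I,KN)=29/2, d(KN,U)=21/2, d(KN,V)=12, d(KN,Y)=21/2
step 3: merge (I,U) at d=6, Q=-96; branch lengths I→19/8, U→29/8; new cluster IU
  updated: d(HT,IU)=21/2, d(IU,KN)=19/2, d(IU,V)=21/2, d(IU,Y)=23/2
step 4: merge (HT,Y) at d=17/2, Q=-247/4; branch lengths HT→29/8, Y→39/8; new cluster HTY
  updated: d(HTY,IU)=27/4, d(HTY,KN)=51/8, d(HTY,V)=37/4
step 5: merge (HTY,KN) at d=51/8, Q=-75/2; branch lengths HTY→29/16, KN→73/16; new cluster HKNTY
  updated: d(HKNTY,IU)=79/16, d(HKNTY,V)=119/16
step 6: merge (HKNTY,IU) at d=79/16, Q=-183/8; branch lengths HKNTY→15/16, IU→4; new cluster HIKNTUY
  updated: d(HIKNTUY,V)=13/2
step 7: merge (HIKNTUY,V) at d=13/2; branch lengths HIKNTUY→13/4, V→13/4; new cluster HIKNTUVY
final tree: (((((H:1/2,T:3/2):29/8,Y:39/8):29/16,(K:27/20,N:-7/20):73/16):15/16,(I:19/8,U:29/8):4):13/4,V:13/4)
total length: 565/16

(((((H:1/2,T:3/2):29/8,Y:39/8):29/16,(K:27/20,N:-7/20):73/16):15/16,(I:19/8,U:29/8):4):13/4,V:13/4)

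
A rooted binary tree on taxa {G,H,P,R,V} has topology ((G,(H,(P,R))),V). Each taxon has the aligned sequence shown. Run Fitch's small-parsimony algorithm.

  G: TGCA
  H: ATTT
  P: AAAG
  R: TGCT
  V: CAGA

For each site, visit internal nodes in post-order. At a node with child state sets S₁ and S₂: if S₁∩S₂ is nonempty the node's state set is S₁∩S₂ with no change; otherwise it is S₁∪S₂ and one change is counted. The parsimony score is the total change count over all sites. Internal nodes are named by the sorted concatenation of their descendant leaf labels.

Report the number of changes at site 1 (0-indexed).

3

[col 0] PR: children P:{A}, R:{T} ∪→ {A,T}; cost 1
[col 0] HPR: children H:{A}, PR:{A,T} ∩→ {A}; cost 0
[col 0] GHPR: children G:{T}, HPR:{A} ∪→ {A,T}; cost 1
[col 0] GHPRV: children GHPR:{A,T}, V:{C} ∪→ {A,C,T}; cost 1
[col 1] PR: children P:{A}, R:{G} ∪→ {A,G}; cost 1
[col 1] HPR: children H:{T}, PR:{A,G} ∪→ {A,G,T}; cost 1
[col 1] GHPR: children G:{G}, HPR:{A,G,T} ∩→ {G}; cost 0
[col 1] GHPRV: children GHPR:{G}, V:{A} ∪→ {A,G}; cost 1
[col 2] PR: children P:{A}, R:{C} ∪→ {A,C}; cost 1
[col 2] HPR: children H:{T}, PR:{A,C} ∪→ {A,C,T}; cost 1
[col 2] GHPR: children G:{C}, HPR:{A,C,T} ∩→ {C}; cost 0
[col 2] GHPRV: children GHPR:{C}, V:{G} ∪→ {C,G}; cost 1
[col 3] PR: children P:{G}, R:{T} ∪→ {G,T}; cost 1
[col 3] HPR: children H:{T}, PR:{G,T} ∩→ {T}; cost 0
[col 3] GHPR: children G:{A}, HPR:{T} ∪→ {A,T}; cost 1
[col 3] GHPRV: children GHPR:{A,T}, V:{A} ∩→ {A}; cost 0
per-site changes: [3, 3, 3, 2]; total = 11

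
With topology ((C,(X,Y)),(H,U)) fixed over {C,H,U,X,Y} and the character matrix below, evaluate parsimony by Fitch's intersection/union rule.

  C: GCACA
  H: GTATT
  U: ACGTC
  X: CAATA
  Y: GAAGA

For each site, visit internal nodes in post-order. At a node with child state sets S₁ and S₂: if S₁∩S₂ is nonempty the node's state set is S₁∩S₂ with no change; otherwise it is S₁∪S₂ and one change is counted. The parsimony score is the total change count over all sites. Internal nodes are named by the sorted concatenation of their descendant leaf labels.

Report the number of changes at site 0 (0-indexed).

2

site 0, node XY: X={C} ∪ Y={G} → {C,G} (+1)
site 0, node CXY: C={G} ∩ XY={C,G} → {G} (+0)
site 0, node HU: H={G} ∪ U={A} → {A,G} (+1)
site 0, node CHUXY: CXY={G} ∩ HU={A,G} → {G} (+0)
site 1, node XY: X={A} ∩ Y={A} → {A} (+0)
site 1, node CXY: C={C} ∪ XY={A} → {A,C} (+1)
site 1, node HU: H={T} ∪ U={C} → {C,T} (+1)
site 1, node CHUXY: CXY={A,C} ∩ HU={C,T} → {C} (+0)
site 2, node XY: X={A} ∩ Y={A} → {A} (+0)
site 2, node CXY: C={A} ∩ XY={A} → {A} (+0)
site 2, node HU: H={A} ∪ U={G} → {A,G} (+1)
site 2, node CHUXY: CXY={A} ∩ HU={A,G} → {A} (+0)
site 3, node XY: X={T} ∪ Y={G} → {G,T} (+1)
site 3, node CXY: C={C} ∪ XY={G,T} → {C,G,T} (+1)
site 3, node HU: H={T} ∩ U={T} → {T} (+0)
site 3, node CHUXY: CXY={C,G,T} ∩ HU={T} → {T} (+0)
site 4, node XY: X={A} ∩ Y={A} → {A} (+0)
site 4, node CXY: C={A} ∩ XY={A} → {A} (+0)
site 4, node HU: H={T} ∪ U={C} → {C,T} (+1)
site 4, node CHUXY: CXY={A} ∪ HU={C,T} → {A,C,T} (+1)
per-site changes: [2, 2, 1, 2, 2]; total = 9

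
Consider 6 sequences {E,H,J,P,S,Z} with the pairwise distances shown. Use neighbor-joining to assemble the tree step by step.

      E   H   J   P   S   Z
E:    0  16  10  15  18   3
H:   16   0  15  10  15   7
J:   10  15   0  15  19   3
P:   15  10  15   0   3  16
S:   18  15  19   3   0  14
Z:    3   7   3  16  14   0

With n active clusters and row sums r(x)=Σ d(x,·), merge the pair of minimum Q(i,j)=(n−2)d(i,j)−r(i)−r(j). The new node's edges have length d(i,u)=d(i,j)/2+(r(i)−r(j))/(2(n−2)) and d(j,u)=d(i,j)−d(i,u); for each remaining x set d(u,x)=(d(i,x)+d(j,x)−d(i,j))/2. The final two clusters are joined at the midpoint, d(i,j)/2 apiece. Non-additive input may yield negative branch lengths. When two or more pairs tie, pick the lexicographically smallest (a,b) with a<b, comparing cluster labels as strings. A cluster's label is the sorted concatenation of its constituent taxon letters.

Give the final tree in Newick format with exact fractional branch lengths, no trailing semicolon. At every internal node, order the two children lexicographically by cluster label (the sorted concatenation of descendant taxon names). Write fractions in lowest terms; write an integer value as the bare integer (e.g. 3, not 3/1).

(((E:73/16,Z:-25/16):9/16,(H:9/2,(P:1/4,S:11/4):13/2):85/16):71/32,J:71/32)

step 1: merge (P,S) at d=3, Q=-116; branch lengths P→1/4, S→11/4; new cluster PS
  updated: d(E,PS)=15, d(H,PS)=11, d(J,PS)=31/2, d(PS,Z)=27/2
step 2: merge (H,PS) at d=11, Q=-71; branch lengths H→9/2, PS→13/2; new cluster HPS
  updated: d(E,HPS)=10, d(HPS,J)=39/4, d(HPS,Z)=19/4
step 3: merge (E,Z) at d=3, Q=-111/4; branch lengths E→73/16, Z→-25/16; new cluster EZ
  updated: d(EZ,HPS)=47/8, d(EZ,J)=5
step 4: merge (EZ,HPS) at d=47/8, Q=-165/8; branch lengths EZ→9/16, HPS→85/16; new cluster EHPSZ
  updated: d(EHPSZ,J)=71/16
step 5: merge (EHPSZ,J) at d=71/16; branch lengths EHPSZ→71/32, J→71/32; new cluster EHJPSZ
final tree: (((E:73/16,Z:-25/16):9/16,(H:9/2,(P:1/4,S:11/4):13/2):85/16):71/32,J:71/32)
total length: 437/16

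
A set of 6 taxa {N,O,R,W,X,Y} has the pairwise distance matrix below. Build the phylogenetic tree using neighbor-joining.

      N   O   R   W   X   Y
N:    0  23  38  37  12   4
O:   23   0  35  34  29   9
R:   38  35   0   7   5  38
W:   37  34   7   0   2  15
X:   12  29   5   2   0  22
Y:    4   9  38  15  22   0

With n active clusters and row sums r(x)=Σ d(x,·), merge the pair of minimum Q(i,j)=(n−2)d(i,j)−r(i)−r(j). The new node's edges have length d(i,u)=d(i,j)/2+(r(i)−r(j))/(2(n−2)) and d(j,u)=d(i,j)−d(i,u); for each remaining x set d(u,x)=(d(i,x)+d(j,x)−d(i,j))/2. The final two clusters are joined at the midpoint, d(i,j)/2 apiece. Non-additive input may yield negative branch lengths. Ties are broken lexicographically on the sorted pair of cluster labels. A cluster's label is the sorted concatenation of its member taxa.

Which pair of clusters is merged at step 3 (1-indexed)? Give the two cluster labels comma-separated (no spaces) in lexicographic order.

N,RWX

step 1: merge (R,W) at d=7, Q=-190; branch lengths R→7, W→0; new cluster RW
  updated: d(N,RW)=34, d(O,RW)=31, d(RW,X)=0, d(RW,Y)=23
step 2: merge (RW,X) at d=0, Q=-151; branch lengths RW→25/6, X→-25/6; new cluster RWX
  updated: d(N,RWX)=23, d(O,RWX)=30, d(RWX,Y)=45/2
step 3: merge (N,RWX) at d=23, Q=-159/2; branch lengths N→41/8, RWX→143/8; new cluster NRWX
  updated: d(NRWX,O)=15, d(NRWX,Y)=7/4
step 4: merge (NRWX,O) at d=15, Q=-103/4; branch lengths NRWX→31/8, O→89/8; new cluster NORWX
  updated: d(NORWX,Y)=-17/8
step 5: merge (NORWX,Y) at d=-17/8; branch lengths NORWX→-17/16, Y→-17/16; new cluster NORWXY
final tree: (((N:41/8,((R:7,W:0):25/6,X:-25/6):143/8):31/8,O:89/8):-17/16,Y:-17/16)
total length: 343/8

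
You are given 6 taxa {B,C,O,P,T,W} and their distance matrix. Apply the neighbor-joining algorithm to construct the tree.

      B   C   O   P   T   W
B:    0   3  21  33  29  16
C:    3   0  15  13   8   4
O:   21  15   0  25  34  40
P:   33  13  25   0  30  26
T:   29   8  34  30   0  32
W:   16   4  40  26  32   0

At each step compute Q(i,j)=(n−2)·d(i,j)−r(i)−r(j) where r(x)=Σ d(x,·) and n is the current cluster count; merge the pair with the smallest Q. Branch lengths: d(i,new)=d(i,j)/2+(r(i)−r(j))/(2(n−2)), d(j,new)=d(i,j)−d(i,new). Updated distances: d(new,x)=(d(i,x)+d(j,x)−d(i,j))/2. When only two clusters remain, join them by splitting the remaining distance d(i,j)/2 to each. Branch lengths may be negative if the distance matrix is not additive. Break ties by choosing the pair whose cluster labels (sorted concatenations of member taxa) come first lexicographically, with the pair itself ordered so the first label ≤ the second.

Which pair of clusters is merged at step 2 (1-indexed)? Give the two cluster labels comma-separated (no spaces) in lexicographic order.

B,W

step 1: merge (O,P) at d=25, Q=-162; branch lengths O→27/2, P→23/2; new cluster OP
  updated: d(B,OP)=29/2, d(C,OP)=3/2, d(OP,T)=39/2, d(OP,W)=41/2
step 2: merge (B,W) at d=16, Q=-87; branch lengths B→19/3, W→29/3; new cluster BW
  updated: d(BW,C)=-9/2, d(BW,OP)=19/2, d(BW,T)=45/2
step 3: merge (BW,C) at d=-9/2, Q=-83/2; branch lengths BW→27/8, C→-63/8; new cluster BCW
  updated: d(BCW,OP)=31/4, d(BCW,T)=35/2
step 4: merge (BCW,OP) at d=31/4, Q=-179/4; branch lengths BCW→23/8, OP→39/8; new cluster BCOPW
  updated: d(BCOPW,T)=117/8
step 5: merge (BCOPW,T) at d=117/8; branch lengths BCOPW→117/16, T→117/16; new cluster BCOPTW
final tree: ((((B:19/3,W:29/3):27/8,C:-63/8):23/8,(O:27/2,P:23/2):39/8):117/16,T:117/16)
total length: 471/8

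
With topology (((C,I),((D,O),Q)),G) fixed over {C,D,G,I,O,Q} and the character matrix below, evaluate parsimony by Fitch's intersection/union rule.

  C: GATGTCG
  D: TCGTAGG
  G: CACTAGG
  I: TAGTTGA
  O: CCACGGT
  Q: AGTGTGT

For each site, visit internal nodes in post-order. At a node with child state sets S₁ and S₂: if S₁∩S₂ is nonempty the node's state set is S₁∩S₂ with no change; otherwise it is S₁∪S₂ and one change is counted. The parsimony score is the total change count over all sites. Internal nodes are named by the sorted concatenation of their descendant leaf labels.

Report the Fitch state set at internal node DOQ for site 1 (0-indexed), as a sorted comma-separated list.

C,G

site 0, node CI: C={G} ∪ I={T} → {G,T} (+1)
site 0, node DO: D={T} ∪ O={C} → {C,T} (+1)
site 0, node DOQ: DO={C,T} ∪ Q={A} → {A,C,T} (+1)
site 0, node CDIOQ: CI={G,T} ∩ DOQ={A,C,T} → {T} (+0)
site 0, node CDGIOQ: CDIOQ={T} ∪ G={C} → {C,T} (+1)
site 1, node CI: C={A} ∩ I={A} → {A} (+0)
site 1, node DO: D={C} ∩ O={C} → {C} (+0)
site 1, node DOQ: DO={C} ∪ Q={G} → {C,G} (+1)
site 1, node CDIOQ: CI={A} ∪ DOQ={C,G} → {A,C,G} (+1)
site 1, node CDGIOQ: CDIOQ={A,C,G} ∩ G={A} → {A} (+0)
site 2, node CI: C={T} ∪ I={G} → {G,T} (+1)
site 2, node DO: D={G} ∪ O={A} → {A,G} (+1)
site 2, node DOQ: DO={A,G} ∪ Q={T} → {A,G,T} (+1)
site 2, node CDIOQ: CI={G,T} ∩ DOQ={A,G,T} → {G,T} (+0)
site 2, node CDGIOQ: CDIOQ={G,T} ∪ G={C} → {C,G,T} (+1)
site 3, node CI: C={G} ∪ I={T} → {G,T} (+1)
site 3, node DO: D={T} ∪ O={C} → {C,T} (+1)
site 3, node DOQ: DO={C,T} ∪ Q={G} → {C,G,T} (+1)
site 3, node CDIOQ: CI={G,T} ∩ DOQ={C,G,T} → {G,T} (+0)
site 3, node CDGIOQ: CDIOQ={G,T} ∩ G={T} → {T} (+0)
site 4, node CI: C={T} ∩ I={T} → {T} (+0)
site 4, node DO: D={A} ∪ O={G} → {A,G} (+1)
site 4, node DOQ: DO={A,G} ∪ Q={T} → {A,G,T} (+1)
site 4, node CDIOQ: CI={T} ∩ DOQ={A,G,T} → {T} (+0)
site 4, node CDGIOQ: CDIOQ={T} ∪ G={A} → {A,T} (+1)
site 5, node CI: C={C} ∪ I={G} → {C,G} (+1)
site 5, node DO: D={G} ∩ O={G} → {G} (+0)
site 5, node DOQ: DO={G} ∩ Q={G} → {G} (+0)
site 5, node CDIOQ: CI={C,G} ∩ DOQ={G} → {G} (+0)
site 5, node CDGIOQ: CDIOQ={G} ∩ G={G} → {G} (+0)
site 6, node CI: C={G} ∪ I={A} → {A,G} (+1)
site 6, node DO: D={G} ∪ O={T} → {G,T} (+1)
site 6, node DOQ: DO={G,T} ∩ Q={T} → {T} (+0)
site 6, node CDIOQ: CI={A,G} ∪ DOQ={T} → {A,G,T} (+1)
site 6, node CDGIOQ: CDIOQ={A,G,T} ∩ G={G} → {G} (+0)
per-site changes: [4, 2, 4, 3, 3, 1, 3]; total = 20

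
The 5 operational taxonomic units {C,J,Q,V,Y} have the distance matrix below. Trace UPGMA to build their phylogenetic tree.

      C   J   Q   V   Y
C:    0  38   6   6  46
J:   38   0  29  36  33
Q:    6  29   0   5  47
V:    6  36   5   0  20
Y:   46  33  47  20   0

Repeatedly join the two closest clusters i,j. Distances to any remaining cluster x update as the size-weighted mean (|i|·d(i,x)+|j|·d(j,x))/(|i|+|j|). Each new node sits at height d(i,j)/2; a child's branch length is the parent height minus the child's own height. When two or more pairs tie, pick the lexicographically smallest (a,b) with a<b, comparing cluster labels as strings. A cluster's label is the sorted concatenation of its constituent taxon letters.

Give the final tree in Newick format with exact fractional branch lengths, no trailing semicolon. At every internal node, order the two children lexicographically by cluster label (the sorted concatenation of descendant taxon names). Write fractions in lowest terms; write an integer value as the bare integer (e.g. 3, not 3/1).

iteration 1: select Q,V (d=5); attach at lengths (5/2, 5/2); label the merged cluster QV
  updated: d(C,QV)=6, d(J,QV)=65/2, d(QV,Y)=67/2
iteration 2: select C,QV (d=6); attach at lengths (3, 1/2); label the merged cluster CQV
  updated: d(CQV,J)=103/3, d(CQV,Y)=113/3
iteration 3: select J,Y (d=33); attach at lengths (33/2, 33/2); label the merged cluster JY
  updated: d(CQV,JY)=36
iteration 4: select CQV,JY (d=36); attach at lengths (15, 3/2); label the merged cluster CJQVY
final tree: ((C:3,(Q:5/2,V:5/2):1/2):15,(J:33/2,Y:33/2):3/2)
total length: 58

((C:3,(Q:5/2,V:5/2):1/2):15,(J:33/2,Y:33/2):3/2)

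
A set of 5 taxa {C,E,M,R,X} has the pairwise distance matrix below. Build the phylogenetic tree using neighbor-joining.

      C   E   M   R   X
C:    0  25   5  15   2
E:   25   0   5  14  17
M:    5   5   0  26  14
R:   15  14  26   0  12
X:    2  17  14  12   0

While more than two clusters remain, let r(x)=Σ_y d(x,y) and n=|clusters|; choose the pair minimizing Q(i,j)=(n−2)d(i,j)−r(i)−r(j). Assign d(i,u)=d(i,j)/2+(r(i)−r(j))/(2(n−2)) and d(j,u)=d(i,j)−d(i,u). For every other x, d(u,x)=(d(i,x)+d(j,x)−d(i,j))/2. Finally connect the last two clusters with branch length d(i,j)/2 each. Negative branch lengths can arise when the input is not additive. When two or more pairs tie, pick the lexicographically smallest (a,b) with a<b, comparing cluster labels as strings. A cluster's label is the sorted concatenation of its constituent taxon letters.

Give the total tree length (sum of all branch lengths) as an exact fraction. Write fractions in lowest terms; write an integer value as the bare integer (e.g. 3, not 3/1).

iteration 1: select E,M (d=5, Q=-96); attach at lengths (13/3, 2/3); label the merged cluster EM
  updated: d(C,EM)=25/2, d(EM,R)=35/2, d(EM,X)=13
iteration 2: select C,X (d=2, Q=-105/2); attach at lengths (13/8, 3/8); label the merged cluster CX
  updated: d(CX,EM)=47/4, d(CX,R)=25/2
iteration 3: select CX,EM (d=47/4, Q=-167/4); attach at lengths (27/8, 67/8); label the merged cluster CEMX
  updated: d(CEMX,R)=73/8
iteration 4: select CEMX,R (d=73/8); attach at lengths (73/16, 73/16); label the merged cluster CEMRX
final tree: (((C:13/8,X:3/8):27/8,(E:13/3,M:2/3):67/8):73/16,R:73/16)
total length: 223/8

223/8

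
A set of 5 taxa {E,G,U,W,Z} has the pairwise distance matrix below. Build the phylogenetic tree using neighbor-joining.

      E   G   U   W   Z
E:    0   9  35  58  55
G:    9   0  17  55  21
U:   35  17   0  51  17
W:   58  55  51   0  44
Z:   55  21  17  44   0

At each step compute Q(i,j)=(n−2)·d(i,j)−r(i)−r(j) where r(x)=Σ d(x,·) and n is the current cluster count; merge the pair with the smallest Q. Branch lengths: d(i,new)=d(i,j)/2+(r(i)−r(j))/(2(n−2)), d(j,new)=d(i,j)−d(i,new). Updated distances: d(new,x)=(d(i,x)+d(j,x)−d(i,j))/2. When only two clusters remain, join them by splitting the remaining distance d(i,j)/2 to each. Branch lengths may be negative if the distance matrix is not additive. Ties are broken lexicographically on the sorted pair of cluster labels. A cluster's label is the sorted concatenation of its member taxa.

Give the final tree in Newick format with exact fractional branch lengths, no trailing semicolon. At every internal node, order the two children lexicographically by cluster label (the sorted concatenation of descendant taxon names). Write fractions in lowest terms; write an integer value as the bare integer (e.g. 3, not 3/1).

((((E:41/3,G:-14/3):121/8,U:51/8):45/8,W:281/8):71/16,Z:71/16)

1. join E+G (d=9, Q=-232) ⇒ EG; edges |E|=41/3, |G|=-14/3
  updated: d(EG,U)=43/2, d(EG,W)=52, d(EG,Z)=67/2
2. join EG+U (d=43/2, Q=-307/2) ⇒ EGU; edges |EG|=121/8, |U|=51/8
  updated: d(EGU,W)=163/4, d(EGU,Z)=29/2
3. join EGU+W (d=163/4, Q=-397/4) ⇒ EGUW; edges |EGU|=45/8, |W|=281/8
  updated: d(EGUW,Z)=71/8
4. join EGUW+Z (d=71/8) ⇒ EGUWZ; edges |EGUW|=71/16, |Z|=71/16
final tree: ((((E:41/3,G:-14/3):121/8,U:51/8):45/8,W:281/8):71/16,Z:71/16)
total length: 641/8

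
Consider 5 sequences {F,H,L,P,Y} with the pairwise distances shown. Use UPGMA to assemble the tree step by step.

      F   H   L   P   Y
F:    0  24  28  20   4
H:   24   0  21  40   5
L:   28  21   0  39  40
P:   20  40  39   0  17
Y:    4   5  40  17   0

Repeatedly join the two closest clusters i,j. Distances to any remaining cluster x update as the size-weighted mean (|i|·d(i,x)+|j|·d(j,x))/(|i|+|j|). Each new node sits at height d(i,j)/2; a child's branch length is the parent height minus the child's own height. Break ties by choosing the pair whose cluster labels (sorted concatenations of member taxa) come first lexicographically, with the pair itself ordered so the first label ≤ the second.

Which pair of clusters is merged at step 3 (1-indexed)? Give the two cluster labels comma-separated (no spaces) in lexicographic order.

iteration 1: select F,Y (d=4); attach at lengths (2, 2); label the merged cluster FY
  updated: d(FY,H)=29/2, d(FY,L)=34, d(FY,P)=37/2
iteration 2: select FY,H (d=29/2); attach at lengths (21/4, 29/4); label the merged cluster FHY
  updated: d(FHY,L)=89/3, d(FHY,P)=77/3
iteration 3: select FHY,P (d=77/3); attach at lengths (67/12, 77/6); label the merged cluster FHPY
  updated: d(FHPY,L)=32
iteration 4: select FHPY,L (d=32); attach at lengths (19/6, 16); label the merged cluster FHLPY
final tree: ((((F:2,Y:2):21/4,H:29/4):67/12,P:77/6):19/6,L:16)
total length: 649/12

FHY,P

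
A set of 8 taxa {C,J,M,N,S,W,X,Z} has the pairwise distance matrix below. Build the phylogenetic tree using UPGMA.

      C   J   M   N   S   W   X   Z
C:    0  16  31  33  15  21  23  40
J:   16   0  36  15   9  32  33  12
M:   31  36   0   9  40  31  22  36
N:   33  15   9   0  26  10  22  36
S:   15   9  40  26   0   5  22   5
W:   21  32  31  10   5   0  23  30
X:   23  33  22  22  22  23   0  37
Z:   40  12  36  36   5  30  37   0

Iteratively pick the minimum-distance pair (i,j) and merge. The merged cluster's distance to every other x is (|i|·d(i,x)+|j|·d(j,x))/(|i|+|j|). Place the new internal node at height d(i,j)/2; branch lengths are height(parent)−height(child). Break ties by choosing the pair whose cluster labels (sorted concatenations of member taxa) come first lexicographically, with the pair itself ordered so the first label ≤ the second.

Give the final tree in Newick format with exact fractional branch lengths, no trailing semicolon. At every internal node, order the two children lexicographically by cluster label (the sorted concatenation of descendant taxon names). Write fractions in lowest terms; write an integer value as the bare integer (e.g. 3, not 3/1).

(((C:9,(S:5/2,W:5/2):13/2):2,(J:6,Z:6):5):17/5,((M:9/2,N:9/2):13/2,X:11):17/5)

1. join S+W (d=5) ⇒ SW; edges |S|=5/2, |W|=5/2
  updated: d(C,SW)=18, d(J,SW)=41/2, d(M,SW)=71/2, d(N,SW)=18, d(SW,X)=45/2, d(SW,Z)=35/2
2. join M+N (d=9) ⇒ MN; edges |M|=9/2, |N|=9/2
  updated: d(C,MN)=32, d(J,MN)=51/2, d(MN,SW)=107/4, d(MN,X)=22, d(MN,Z)=36
3. join J+Z (d=12) ⇒ JZ; edges |J|=6, |Z|=6
  updated: d(C,JZ)=28, d(JZ,MN)=123/4, d(JZ,SW)=19, d(JZ,X)=35
4. join C+SW (d=18) ⇒ CSW; edges |C|=9, |SW|=13/2
  updated: d(CSW,JZ)=22, d(CSW,MN)=57/2, d(CSW,X)=68/3
5. join CSW+JZ (d=22) ⇒ CJSWZ; edges |CSW|=2, |JZ|=5
  updated: d(CJSWZ,MN)=147/5, d(CJSWZ,X)=138/5
6. join MN+X (d=22) ⇒ MNX; edges |MN|=13/2, |X|=11
  updated: d(CJSWZ,MNX)=144/5
7. join CJSWZ+MNX (d=144/5) ⇒ CJMNSWXZ; edges |CJSWZ|=17/5, |MNX|=17/5
final tree: (((C:9,(S:5/2,W:5/2):13/2):2,(J:6,Z:6):5):17/5,((M:9/2,N:9/2):13/2,X:11):17/5)
total length: 364/5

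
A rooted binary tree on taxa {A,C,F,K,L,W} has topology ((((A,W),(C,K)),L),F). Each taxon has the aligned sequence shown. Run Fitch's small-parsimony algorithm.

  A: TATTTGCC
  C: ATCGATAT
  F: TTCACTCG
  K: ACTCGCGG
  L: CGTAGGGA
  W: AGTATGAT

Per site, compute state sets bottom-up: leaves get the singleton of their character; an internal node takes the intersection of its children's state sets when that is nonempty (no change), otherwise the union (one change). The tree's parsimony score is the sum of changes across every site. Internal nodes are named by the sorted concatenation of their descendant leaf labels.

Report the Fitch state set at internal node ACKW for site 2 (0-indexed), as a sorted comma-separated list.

AW@0: {T} ∪ {A} = {A,T} (union, +1)
CK@0: {A} ∩ {A} = {A} (intersection, +0)
ACKW@0: {A,T} ∩ {A} = {A} (intersection, +0)
ACKLW@0: {A} ∪ {C} = {A,C} (union, +1)
ACFKLW@0: {A,C} ∪ {T} = {A,C,T} (union, +1)
AW@1: {A} ∪ {G} = {A,G} (union, +1)
CK@1: {T} ∪ {C} = {C,T} (union, +1)
ACKW@1: {A,G} ∪ {C,T} = {A,C,G,T} (union, +1)
ACKLW@1: {A,C,G,T} ∩ {G} = {G} (intersection, +0)
ACFKLW@1: {G} ∪ {T} = {G,T} (union, +1)
AW@2: {T} ∩ {T} = {T} (intersection, +0)
CK@2: {C} ∪ {T} = {C,T} (union, +1)
ACKW@2: {T} ∩ {C,T} = {T} (intersection, +0)
ACKLW@2: {T} ∩ {T} = {T} (intersection, +0)
ACFKLW@2: {T} ∪ {C} = {C,T} (union, +1)
AW@3: {T} ∪ {A} = {A,T} (union, +1)
CK@3: {G} ∪ {C} = {C,G} (union, +1)
ACKW@3: {A,T} ∪ {C,G} = {A,C,G,T} (union, +1)
ACKLW@3: {A,C,G,T} ∩ {A} = {A} (intersection, +0)
ACFKLW@3: {A} ∩ {A} = {A} (intersection, +0)
AW@4: {T} ∩ {T} = {T} (intersection, +0)
CK@4: {A} ∪ {G} = {A,G} (union, +1)
ACKW@4: {T} ∪ {A,G} = {A,G,T} (union, +1)
ACKLW@4: {A,G,T} ∩ {G} = {G} (intersection, +0)
ACFKLW@4: {G} ∪ {C} = {C,G} (union, +1)
AW@5: {G} ∩ {G} = {G} (intersection, +0)
CK@5: {T} ∪ {C} = {C,T} (union, +1)
ACKW@5: {G} ∪ {C,T} = {C,G,T} (union, +1)
ACKLW@5: {C,G,T} ∩ {G} = {G} (intersection, +0)
ACFKLW@5: {G} ∪ {T} = {G,T} (union, +1)
AW@6: {C} ∪ {A} = {A,C} (union, +1)
CK@6: {A} ∪ {G} = {A,G} (union, +1)
ACKW@6: {A,C} ∩ {A,G} = {A} (intersection, +0)
ACKLW@6: {A} ∪ {G} = {A,G} (union, +1)
ACFKLW@6: {A,G} ∪ {C} = {A,C,G} (union, +1)
AW@7: {C} ∪ {T} = {C,T} (union, +1)
CK@7: {T} ∪ {G} = {G,T} (union, +1)
ACKW@7: {C,T} ∩ {G,T} = {T} (intersection, +0)
ACKLW@7: {T} ∪ {A} = {A,T} (union, +1)
ACFKLW@7: {A,T} ∪ {G} = {A,G,T} (union, +1)
per-site changes: [3, 4, 2, 3, 3, 3, 4, 4]; total = 26

T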